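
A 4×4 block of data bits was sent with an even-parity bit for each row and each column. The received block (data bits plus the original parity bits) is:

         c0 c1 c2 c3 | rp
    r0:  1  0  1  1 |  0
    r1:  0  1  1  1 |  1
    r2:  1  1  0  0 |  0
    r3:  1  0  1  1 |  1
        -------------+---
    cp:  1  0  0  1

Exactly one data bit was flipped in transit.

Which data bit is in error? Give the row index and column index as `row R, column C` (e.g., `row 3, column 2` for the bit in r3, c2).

row 0, column 2

Recompute each row's even parity and compare to rp:
  r0: data parity 1, sent rp 0 → mismatch
  r1: data parity 1, sent rp 1 → ok
  r2: data parity 0, sent rp 0 → ok
  r3: data parity 1, sent rp 1 → ok
Recompute each column's even parity and compare to cp:
  c0: data parity 1, sent cp 1 → ok
  c1: data parity 0, sent cp 0 → ok
  c2: data parity 1, sent cp 0 → mismatch
  c3: data parity 1, sent cp 1 → ok
Exactly one row (r0) and one column (c2) fail → the flipped bit is at their intersection.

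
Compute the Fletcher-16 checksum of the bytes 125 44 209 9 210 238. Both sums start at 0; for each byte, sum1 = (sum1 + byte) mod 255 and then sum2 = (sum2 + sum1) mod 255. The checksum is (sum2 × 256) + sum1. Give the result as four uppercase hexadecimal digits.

C446

Running sums (mod 255):
  after byte 0 (125): sum1=125, sum2=125
  after byte 1 (44): sum1=169, sum2=39
  after byte 2 (209): sum1=123, sum2=162
  after byte 3 (9): sum1=132, sum2=39
  after byte 4 (210): sum1=87, sum2=126
  after byte 5 (238): sum1=70, sum2=196
Checksum = sum2·256 + sum1 = 196·256 + 70 = 50246 = 0xC446.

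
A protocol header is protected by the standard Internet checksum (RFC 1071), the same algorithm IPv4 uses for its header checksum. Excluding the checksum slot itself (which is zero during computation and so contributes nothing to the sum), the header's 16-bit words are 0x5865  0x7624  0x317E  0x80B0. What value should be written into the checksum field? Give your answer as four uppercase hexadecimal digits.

7F47

One's-complement addition (fold any carry out of bit 15 back into bit 0):
  0x5865 + 0x7624 = 0x0CE89
  0xCE89 + 0x317E = 0x10007 → wrap carry → 0x0008
  0x0008 + 0x80B0 = 0x080B8
One's-complement sum = 0x80B8.
Checksum = ~0x80B8 & 0xFFFF = 0x7F47.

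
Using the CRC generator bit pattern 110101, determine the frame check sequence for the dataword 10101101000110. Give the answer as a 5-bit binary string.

00111

Append 5 zeros: 1010110100011000000. Divide by 110101 (XOR where the leading bit is 1):
  pos 0: 101011 XOR 110101 = 011110
  pos 1: 111100 XOR 110101 = 001001
  pos 3: 100110 XOR 110101 = 010011
  pos 4: 100110 XOR 110101 = 010011
  pos 5: 100110 XOR 110101 = 010011
  pos 6: 100111 XOR 110101 = 010010
  pos 7: 100101 XOR 110101 = 010000
  pos 8: 100000 XOR 110101 = 010101
  pos 9: 101010 XOR 110101 = 011111
  pos 10: 111110 XOR 110101 = 001011
  pos 12: 101100 XOR 110101 = 011001
  pos 13: 110010 XOR 110101 = 000111
Remainder (last 5 bits) = 00111. This is the CRC / FCS.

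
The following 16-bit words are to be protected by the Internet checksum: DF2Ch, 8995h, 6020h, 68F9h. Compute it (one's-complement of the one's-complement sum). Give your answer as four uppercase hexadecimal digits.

One's-complement addition (fold any carry out of bit 15 back into bit 0):
  0xDF2C + 0x8995 = 0x168C1 → wrap carry → 0x68C2
  0x68C2 + 0x6020 = 0x0C8E2
  0xC8E2 + 0x68F9 = 0x131DB → wrap carry → 0x31DC
One's-complement sum = 0x31DC.
Checksum = ~0x31DC & 0xFFFF = 0xCE23.

CE23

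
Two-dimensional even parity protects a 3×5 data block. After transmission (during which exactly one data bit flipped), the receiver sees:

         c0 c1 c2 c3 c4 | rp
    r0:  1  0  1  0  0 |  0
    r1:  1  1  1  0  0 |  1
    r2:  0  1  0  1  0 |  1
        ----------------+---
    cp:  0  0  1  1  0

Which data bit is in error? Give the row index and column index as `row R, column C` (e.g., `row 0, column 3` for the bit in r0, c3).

Recompute each row's even parity and compare to rp:
  r0: data parity 0, sent rp 0 → ok
  r1: data parity 1, sent rp 1 → ok
  r2: data parity 0, sent rp 1 → mismatch
Recompute each column's even parity and compare to cp:
  c0: data parity 0, sent cp 0 → ok
  c1: data parity 0, sent cp 0 → ok
  c2: data parity 0, sent cp 1 → mismatch
  c3: data parity 1, sent cp 1 → ok
  c4: data parity 0, sent cp 0 → ok
Exactly one row (r2) and one column (c2) fail → the flipped bit is at their intersection.

row 2, column 2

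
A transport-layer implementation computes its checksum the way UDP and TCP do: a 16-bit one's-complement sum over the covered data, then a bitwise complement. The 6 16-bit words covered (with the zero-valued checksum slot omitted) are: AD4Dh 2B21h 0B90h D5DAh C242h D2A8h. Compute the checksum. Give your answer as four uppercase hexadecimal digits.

B13A

One's-complement addition (fold any carry out of bit 15 back into bit 0):
  0xAD4D + 0x2B21 = 0x0D86E
  0xD86E + 0x0B90 = 0x0E3FE
  0xE3FE + 0xD5DA = 0x1B9D8 → wrap carry → 0xB9D9
  0xB9D9 + 0xC242 = 0x17C1B → wrap carry → 0x7C1C
  0x7C1C + 0xD2A8 = 0x14EC4 → wrap carry → 0x4EC5
One's-complement sum = 0x4EC5.
Checksum = ~0x4EC5 & 0xFFFF = 0xB13A.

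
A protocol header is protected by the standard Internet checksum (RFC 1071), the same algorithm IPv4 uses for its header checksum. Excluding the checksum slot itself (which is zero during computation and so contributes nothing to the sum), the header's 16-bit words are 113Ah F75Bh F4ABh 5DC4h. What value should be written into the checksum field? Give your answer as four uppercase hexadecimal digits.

A4F9

One's-complement addition (fold any carry out of bit 15 back into bit 0):
  0x113A + 0xF75B = 0x10895 → wrap carry → 0x0896
  0x0896 + 0xF4AB = 0x0FD41
  0xFD41 + 0x5DC4 = 0x15B05 → wrap carry → 0x5B06
One's-complement sum = 0x5B06.
Checksum = ~0x5B06 & 0xFFFF = 0xA4F9.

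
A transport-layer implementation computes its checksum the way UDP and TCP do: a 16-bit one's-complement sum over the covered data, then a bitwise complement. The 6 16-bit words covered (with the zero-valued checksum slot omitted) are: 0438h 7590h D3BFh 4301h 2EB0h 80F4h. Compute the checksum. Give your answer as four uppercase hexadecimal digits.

One's-complement addition (fold any carry out of bit 15 back into bit 0):
  0x0438 + 0x7590 = 0x079C8
  0x79C8 + 0xD3BF = 0x14D87 → wrap carry → 0x4D88
  0x4D88 + 0x4301 = 0x09089
  0x9089 + 0x2EB0 = 0x0BF39
  0xBF39 + 0x80F4 = 0x1402D → wrap carry → 0x402E
One's-complement sum = 0x402E.
Checksum = ~0x402E & 0xFFFF = 0xBFD1.

BFD1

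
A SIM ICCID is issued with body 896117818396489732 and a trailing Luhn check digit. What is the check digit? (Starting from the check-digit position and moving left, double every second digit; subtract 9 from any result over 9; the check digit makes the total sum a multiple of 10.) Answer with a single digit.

Partial digits right→left: 2 3 7 9 8 4 6 9 3 8 1 8 7 1 1 6 9 8
Double every second digit counting from the check-digit position (so the 1st, 3rd, 5th, ... of the partial from the right).
  doubled (with −9 where >9): 4 5 7 3 6 2 5 2 9 → sum 43
  kept as-is: 3 9 4 9 8 8 1 6 8 → sum 56
Total = 43 + 56 = 99.
Check digit = (10 − (99 mod 10)) mod 10 = 1.

1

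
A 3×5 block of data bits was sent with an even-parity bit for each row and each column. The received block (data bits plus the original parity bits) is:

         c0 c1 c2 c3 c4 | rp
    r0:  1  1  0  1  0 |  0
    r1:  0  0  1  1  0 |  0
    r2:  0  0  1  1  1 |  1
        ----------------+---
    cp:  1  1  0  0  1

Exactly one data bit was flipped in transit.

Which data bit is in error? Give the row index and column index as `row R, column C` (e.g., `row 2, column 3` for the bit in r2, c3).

row 0, column 3

Recompute each row's even parity and compare to rp:
  r0: data parity 1, sent rp 0 → mismatch
  r1: data parity 0, sent rp 0 → ok
  r2: data parity 1, sent rp 1 → ok
Recompute each column's even parity and compare to cp:
  c0: data parity 1, sent cp 1 → ok
  c1: data parity 1, sent cp 1 → ok
  c2: data parity 0, sent cp 0 → ok
  c3: data parity 1, sent cp 0 → mismatch
  c4: data parity 1, sent cp 1 → ok
Exactly one row (r0) and one column (c3) fail → the flipped bit is at their intersection.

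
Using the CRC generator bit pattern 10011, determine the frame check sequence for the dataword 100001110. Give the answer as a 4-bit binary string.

1110

Append 4 zeros: 1000011100000. Divide by 10011 (XOR where the leading bit is 1):
  pos 0: 10000 XOR 10011 = 00011
  pos 3: 11111 XOR 10011 = 01100
  pos 4: 11000 XOR 10011 = 01011
  pos 5: 10110 XOR 10011 = 00101
  pos 7: 10100 XOR 10011 = 00111
Remainder (last 4 bits) = 1110. This is the CRC / FCS.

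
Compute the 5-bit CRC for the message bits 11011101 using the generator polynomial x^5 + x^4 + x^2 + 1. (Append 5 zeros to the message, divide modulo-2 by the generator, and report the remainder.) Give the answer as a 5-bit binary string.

Append 5 zeros: 1101110100000. Divide by 110101 (XOR where the leading bit is 1):
  pos 0: 110111 XOR 110101 = 000010
  pos 4: 100100 XOR 110101 = 010001
  pos 5: 100010 XOR 110101 = 010111
  pos 6: 101110 XOR 110101 = 011011
  pos 7: 110110 XOR 110101 = 000011
Remainder (last 5 bits) = 00011. This is the CRC / FCS.

00011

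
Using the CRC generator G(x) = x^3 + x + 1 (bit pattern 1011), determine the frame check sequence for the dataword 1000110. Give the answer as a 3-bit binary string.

Append 3 zeros: 1000110000. Divide by 1011 (XOR where the leading bit is 1):
  pos 0: 1000 XOR 1011 = 0011
  pos 2: 1111 XOR 1011 = 0100
  pos 3: 1000 XOR 1011 = 0011
  pos 5: 1100 XOR 1011 = 0111
  pos 6: 1110 XOR 1011 = 0101
Remainder (last 3 bits) = 101. This is the CRC / FCS.

101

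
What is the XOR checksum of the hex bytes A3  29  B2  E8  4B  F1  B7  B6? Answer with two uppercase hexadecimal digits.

XOR the bytes together:
  start with 0xA3
  0xA3 ⊕ 0x29 = 0x8A
  0x8A ⊕ 0xB2 = 0x38
  0x38 ⊕ 0xE8 = 0xD0
  0xD0 ⊕ 0x4B = 0x9B
  0x9B ⊕ 0xF1 = 0x6A
  0x6A ⊕ 0xB7 = 0xDD
  0xDD ⊕ 0xB6 = 0x6B

6B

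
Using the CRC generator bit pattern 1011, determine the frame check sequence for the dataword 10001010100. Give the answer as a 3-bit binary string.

Append 3 zeros: 10001010100000. Divide by 1011 (XOR where the leading bit is 1):
  pos 0: 1000 XOR 1011 = 0011
  pos 2: 1110 XOR 1011 = 0101
  pos 3: 1011 XOR 1011 = 0000
  pos 8: 1000 XOR 1011 = 0011
  pos 10: 1100 XOR 1011 = 0111
Remainder (last 3 bits) = 111. This is the CRC / FCS.

111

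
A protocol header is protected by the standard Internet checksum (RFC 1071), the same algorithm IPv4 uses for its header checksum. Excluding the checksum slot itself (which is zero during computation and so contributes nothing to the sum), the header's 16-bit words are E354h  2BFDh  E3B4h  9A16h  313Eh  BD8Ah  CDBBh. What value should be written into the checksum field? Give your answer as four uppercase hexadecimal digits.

B65D

One's-complement addition (fold any carry out of bit 15 back into bit 0):
  0xE354 + 0x2BFD = 0x10F51 → wrap carry → 0x0F52
  0x0F52 + 0xE3B4 = 0x0F306
  0xF306 + 0x9A16 = 0x18D1C → wrap carry → 0x8D1D
  0x8D1D + 0x313E = 0x0BE5B
  0xBE5B + 0xBD8A = 0x17BE5 → wrap carry → 0x7BE6
  0x7BE6 + 0xCDBB = 0x149A1 → wrap carry → 0x49A2
One's-complement sum = 0x49A2.
Checksum = ~0x49A2 & 0xFFFF = 0xB65D.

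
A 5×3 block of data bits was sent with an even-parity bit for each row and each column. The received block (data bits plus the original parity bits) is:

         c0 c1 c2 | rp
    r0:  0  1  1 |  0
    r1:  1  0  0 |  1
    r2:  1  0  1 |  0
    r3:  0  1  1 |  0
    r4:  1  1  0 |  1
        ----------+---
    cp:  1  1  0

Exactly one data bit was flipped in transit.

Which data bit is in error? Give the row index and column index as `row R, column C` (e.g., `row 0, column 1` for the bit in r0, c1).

row 4, column 2

Recompute each row's even parity and compare to rp:
  r0: data parity 0, sent rp 0 → ok
  r1: data parity 1, sent rp 1 → ok
  r2: data parity 0, sent rp 0 → ok
  r3: data parity 0, sent rp 0 → ok
  r4: data parity 0, sent rp 1 → mismatch
Recompute each column's even parity and compare to cp:
  c0: data parity 1, sent cp 1 → ok
  c1: data parity 1, sent cp 1 → ok
  c2: data parity 1, sent cp 0 → mismatch
Exactly one row (r4) and one column (c2) fail → the flipped bit is at their intersection.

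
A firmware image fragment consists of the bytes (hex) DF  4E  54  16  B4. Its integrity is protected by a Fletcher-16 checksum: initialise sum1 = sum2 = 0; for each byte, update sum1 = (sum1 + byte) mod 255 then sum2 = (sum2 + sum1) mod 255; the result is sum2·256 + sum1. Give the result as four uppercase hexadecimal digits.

Running sums (mod 255):
  after byte 0 (DF): sum1=223, sum2=223
  after byte 1 (4E): sum1=46, sum2=14
  after byte 2 (54): sum1=130, sum2=144
  after byte 3 (16): sum1=152, sum2=41
  after byte 4 (B4): sum1=77, sum2=118
Checksum = sum2·256 + sum1 = 118·256 + 77 = 30285 = 0x764D.

764D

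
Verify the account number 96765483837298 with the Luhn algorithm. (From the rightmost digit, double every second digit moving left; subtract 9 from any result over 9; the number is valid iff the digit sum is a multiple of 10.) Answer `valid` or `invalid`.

From the right, keep odd positions and double even positions (subtract 9 from any doubled value over 9):
  doubled (positions 2,4,...): 9 5 7 7 1 5 9 → sum 43
  kept (positions 1,3,...): 8 2 3 3 4 6 6 → sum 32
Total = 75.
75 mod 10 = 5, so the number is invalid.

invalid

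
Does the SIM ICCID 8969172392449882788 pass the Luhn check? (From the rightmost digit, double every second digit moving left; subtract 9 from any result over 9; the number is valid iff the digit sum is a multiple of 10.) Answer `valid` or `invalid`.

invalid

From the right, keep odd positions and double even positions (subtract 9 from any doubled value over 9):
  doubled (positions 2,4,...): 7 4 7 8 4 6 5 9 9 → sum 59
  kept (positions 1,3,...): 8 7 8 9 4 9 2 1 6 8 → sum 62
Total = 121.
121 mod 10 = 1, so the number is invalid.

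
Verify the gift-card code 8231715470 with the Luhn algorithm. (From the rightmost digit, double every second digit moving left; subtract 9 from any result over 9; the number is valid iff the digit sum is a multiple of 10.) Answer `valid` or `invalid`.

invalid

From the right, keep odd positions and double even positions (subtract 9 from any doubled value over 9):
  doubled (positions 2,4,...): 5 1 5 6 7 → sum 24
  kept (positions 1,3,...): 0 4 1 1 2 → sum 8
Total = 32.
32 mod 10 = 2, so the number is invalid.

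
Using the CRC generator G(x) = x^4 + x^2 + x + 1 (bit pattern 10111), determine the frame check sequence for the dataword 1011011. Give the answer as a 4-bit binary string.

Append 4 zeros: 10110110000. Divide by 10111 (XOR where the leading bit is 1):
  pos 0: 10110 XOR 10111 = 00001
  pos 4: 11100 XOR 10111 = 01011
  pos 5: 10110 XOR 10111 = 00001
Remainder (last 4 bits) = 0010. This is the CRC / FCS.

0010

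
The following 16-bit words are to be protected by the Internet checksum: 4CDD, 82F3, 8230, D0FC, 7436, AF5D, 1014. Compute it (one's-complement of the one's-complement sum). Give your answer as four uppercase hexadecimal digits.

One's-complement addition (fold any carry out of bit 15 back into bit 0):
  0x4CDD + 0x82F3 = 0x0CFD0
  0xCFD0 + 0x8230 = 0x15200 → wrap carry → 0x5201
  0x5201 + 0xD0FC = 0x122FD → wrap carry → 0x22FE
  0x22FE + 0x7436 = 0x09734
  0x9734 + 0xAF5D = 0x14691 → wrap carry → 0x4692
  0x4692 + 0x1014 = 0x056A6
One's-complement sum = 0x56A6.
Checksum = ~0x56A6 & 0xFFFF = 0xA959.

A959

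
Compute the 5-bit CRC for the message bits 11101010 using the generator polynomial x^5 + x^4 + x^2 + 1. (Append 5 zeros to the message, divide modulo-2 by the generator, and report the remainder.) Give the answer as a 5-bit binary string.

Append 5 zeros: 1110101000000. Divide by 110101 (XOR where the leading bit is 1):
  pos 0: 111010 XOR 110101 = 001111
  pos 2: 111110 XOR 110101 = 001011
  pos 4: 101100 XOR 110101 = 011001
  pos 5: 110010 XOR 110101 = 000111
Remainder (last 5 bits) = 11100. This is the CRC / FCS.

11100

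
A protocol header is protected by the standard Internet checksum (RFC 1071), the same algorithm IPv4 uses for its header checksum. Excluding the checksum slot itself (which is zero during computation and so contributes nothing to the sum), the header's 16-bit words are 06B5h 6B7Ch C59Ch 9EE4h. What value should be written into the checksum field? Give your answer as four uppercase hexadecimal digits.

294D

One's-complement addition (fold any carry out of bit 15 back into bit 0):
  0x06B5 + 0x6B7C = 0x07231
  0x7231 + 0xC59C = 0x137CD → wrap carry → 0x37CE
  0x37CE + 0x9EE4 = 0x0D6B2
One's-complement sum = 0xD6B2.
Checksum = ~0xD6B2 & 0xFFFF = 0x294D.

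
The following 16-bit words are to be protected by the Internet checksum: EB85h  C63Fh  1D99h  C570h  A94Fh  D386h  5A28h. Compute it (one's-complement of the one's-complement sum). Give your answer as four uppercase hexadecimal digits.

9431

One's-complement addition (fold any carry out of bit 15 back into bit 0):
  0xEB85 + 0xC63F = 0x1B1C4 → wrap carry → 0xB1C5
  0xB1C5 + 0x1D99 = 0x0CF5E
  0xCF5E + 0xC570 = 0x194CE → wrap carry → 0x94CF
  0x94CF + 0xA94F = 0x13E1E → wrap carry → 0x3E1F
  0x3E1F + 0xD386 = 0x111A5 → wrap carry → 0x11A6
  0x11A6 + 0x5A28 = 0x06BCE
One's-complement sum = 0x6BCE.
Checksum = ~0x6BCE & 0xFFFF = 0x9431.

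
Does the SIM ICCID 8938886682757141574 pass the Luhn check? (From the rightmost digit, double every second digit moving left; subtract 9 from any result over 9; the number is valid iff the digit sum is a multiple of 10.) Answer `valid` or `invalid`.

valid

From the right, keep odd positions and double even positions (subtract 9 from any doubled value over 9):
  doubled (positions 2,4,...): 5 2 2 1 4 3 7 7 9 → sum 40
  kept (positions 1,3,...): 4 5 4 7 7 8 6 8 3 8 → sum 60
Total = 100.
100 mod 10 = 0, so the number is valid.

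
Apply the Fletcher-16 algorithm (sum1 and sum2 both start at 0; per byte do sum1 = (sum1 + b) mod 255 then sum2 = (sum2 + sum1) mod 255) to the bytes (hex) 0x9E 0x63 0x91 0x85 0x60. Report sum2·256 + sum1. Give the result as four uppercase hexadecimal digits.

C679

Running sums (mod 255):
  after byte 0 (0x9E): sum1=158, sum2=158
  after byte 1 (0x63): sum1=2, sum2=160
  after byte 2 (0x91): sum1=147, sum2=52
  after byte 3 (0x85): sum1=25, sum2=77
  after byte 4 (0x60): sum1=121, sum2=198
Checksum = sum2·256 + sum1 = 198·256 + 121 = 50809 = 0xC679.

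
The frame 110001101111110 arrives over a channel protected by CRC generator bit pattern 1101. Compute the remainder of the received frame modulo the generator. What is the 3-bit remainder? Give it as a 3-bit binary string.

Modulo-2 division of 110001101111110 by 1101:
  pos 0: 1100 XOR 1101 = 0001
  pos 3: 1011 XOR 1101 = 0110
  pos 4: 1100 XOR 1101 = 0001
  pos 7: 1111 XOR 1101 = 0010
  pos 9: 1011 XOR 1101 = 0110
  pos 10: 1101 XOR 1101 = 0000
Remainder = 000 (zero — the frame passes the CRC check).

000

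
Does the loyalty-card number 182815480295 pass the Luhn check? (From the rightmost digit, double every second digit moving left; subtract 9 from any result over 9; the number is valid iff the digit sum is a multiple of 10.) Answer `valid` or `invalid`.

invalid

From the right, keep odd positions and double even positions (subtract 9 from any doubled value over 9):
  doubled (positions 2,4,...): 9 0 8 2 4 2 → sum 25
  kept (positions 1,3,...): 5 2 8 5 8 8 → sum 36
Total = 61.
61 mod 10 = 1, so the number is invalid.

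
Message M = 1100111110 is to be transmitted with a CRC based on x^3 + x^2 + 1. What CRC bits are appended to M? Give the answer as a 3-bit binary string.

101

Append 3 zeros: 1100111110000. Divide by 1101 (XOR where the leading bit is 1):
  pos 0: 1100 XOR 1101 = 0001
  pos 3: 1111 XOR 1101 = 0010
  pos 5: 1011 XOR 1101 = 0110
  pos 6: 1100 XOR 1101 = 0001
  pos 9: 1000 XOR 1101 = 0101
Remainder (last 3 bits) = 101. This is the CRC / FCS.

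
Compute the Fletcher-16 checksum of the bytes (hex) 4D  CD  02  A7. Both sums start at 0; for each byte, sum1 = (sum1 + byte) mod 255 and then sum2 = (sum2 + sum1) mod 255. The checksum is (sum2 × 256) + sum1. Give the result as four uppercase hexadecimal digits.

4AC4

Running sums (mod 255):
  after byte 0 (4D): sum1=77, sum2=77
  after byte 1 (CD): sum1=27, sum2=104
  after byte 2 (02): sum1=29, sum2=133
  after byte 3 (A7): sum1=196, sum2=74
Checksum = sum2·256 + sum1 = 74·256 + 196 = 19140 = 0x4AC4.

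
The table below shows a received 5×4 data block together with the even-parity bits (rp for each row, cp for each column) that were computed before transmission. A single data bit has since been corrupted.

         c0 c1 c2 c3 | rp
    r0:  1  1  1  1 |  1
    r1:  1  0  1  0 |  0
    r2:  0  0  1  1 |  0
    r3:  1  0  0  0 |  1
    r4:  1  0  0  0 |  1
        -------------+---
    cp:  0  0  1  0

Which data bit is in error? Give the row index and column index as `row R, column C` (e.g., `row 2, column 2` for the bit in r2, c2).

Recompute each row's even parity and compare to rp:
  r0: data parity 0, sent rp 1 → mismatch
  r1: data parity 0, sent rp 0 → ok
  r2: data parity 0, sent rp 0 → ok
  r3: data parity 1, sent rp 1 → ok
  r4: data parity 1, sent rp 1 → ok
Recompute each column's even parity and compare to cp:
  c0: data parity 0, sent cp 0 → ok
  c1: data parity 1, sent cp 0 → mismatch
  c2: data parity 1, sent cp 1 → ok
  c3: data parity 0, sent cp 0 → ok
Exactly one row (r0) and one column (c1) fail → the flipped bit is at their intersection.

row 0, column 1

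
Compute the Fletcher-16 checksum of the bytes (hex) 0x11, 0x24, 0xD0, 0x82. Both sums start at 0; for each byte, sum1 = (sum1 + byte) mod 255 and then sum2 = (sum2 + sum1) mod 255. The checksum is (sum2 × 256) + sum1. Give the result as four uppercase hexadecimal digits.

D488

Running sums (mod 255):
  after byte 0 (0x11): sum1=17, sum2=17
  after byte 1 (0x24): sum1=53, sum2=70
  after byte 2 (0xD0): sum1=6, sum2=76
  after byte 3 (0x82): sum1=136, sum2=212
Checksum = sum2·256 + sum1 = 212·256 + 136 = 54408 = 0xD488.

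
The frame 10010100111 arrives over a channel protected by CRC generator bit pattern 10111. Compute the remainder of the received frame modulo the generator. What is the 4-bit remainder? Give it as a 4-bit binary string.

0000

Modulo-2 division of 10010100111 by 10111:
  pos 0: 10010 XOR 10111 = 00101
  pos 2: 10110 XOR 10111 = 00001
  pos 6: 10111 XOR 10111 = 00000
Remainder = 0000 (zero — the frame passes the CRC check).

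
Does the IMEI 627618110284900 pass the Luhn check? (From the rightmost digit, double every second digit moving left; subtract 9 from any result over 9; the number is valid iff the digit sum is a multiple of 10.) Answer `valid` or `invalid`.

valid

From the right, keep odd positions and double even positions (subtract 9 from any doubled value over 9):
  doubled (positions 2,4,...): 0 8 4 2 7 3 4 → sum 28
  kept (positions 1,3,...): 0 9 8 0 1 1 7 6 → sum 32
Total = 60.
60 mod 10 = 0, so the number is valid.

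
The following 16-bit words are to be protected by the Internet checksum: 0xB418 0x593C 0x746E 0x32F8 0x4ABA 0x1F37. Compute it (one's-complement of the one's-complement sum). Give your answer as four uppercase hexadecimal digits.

One's-complement addition (fold any carry out of bit 15 back into bit 0):
  0xB418 + 0x593C = 0x10D54 → wrap carry → 0x0D55
  0x0D55 + 0x746E = 0x081C3
  0x81C3 + 0x32F8 = 0x0B4BB
  0xB4BB + 0x4ABA = 0x0FF75
  0xFF75 + 0x1F37 = 0x11EAC → wrap carry → 0x1EAD
One's-complement sum = 0x1EAD.
Checksum = ~0x1EAD & 0xFFFF = 0xE152.

E152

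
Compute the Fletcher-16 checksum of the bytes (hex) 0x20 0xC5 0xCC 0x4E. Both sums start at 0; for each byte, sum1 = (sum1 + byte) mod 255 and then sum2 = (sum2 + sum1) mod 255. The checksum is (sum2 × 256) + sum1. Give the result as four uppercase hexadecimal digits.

Running sums (mod 255):
  after byte 0 (0x20): sum1=32, sum2=32
  after byte 1 (0xC5): sum1=229, sum2=6
  after byte 2 (0xCC): sum1=178, sum2=184
  after byte 3 (0x4E): sum1=1, sum2=185
Checksum = sum2·256 + sum1 = 185·256 + 1 = 47361 = 0xB901.

B901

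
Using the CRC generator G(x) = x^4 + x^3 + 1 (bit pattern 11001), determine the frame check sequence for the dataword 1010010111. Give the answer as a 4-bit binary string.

1000

Append 4 zeros: 10100101110000. Divide by 11001 (XOR where the leading bit is 1):
  pos 0: 10100 XOR 11001 = 01101
  pos 1: 11011 XOR 11001 = 00010
  pos 4: 10011 XOR 11001 = 01010
  pos 5: 10101 XOR 11001 = 01100
  pos 6: 11000 XOR 11001 = 00001
Remainder (last 4 bits) = 1000. This is the CRC / FCS.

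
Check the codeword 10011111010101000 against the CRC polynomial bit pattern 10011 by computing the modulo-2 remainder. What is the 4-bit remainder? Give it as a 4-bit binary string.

Modulo-2 division of 10011111010101000 by 10011:
  pos 0: 10011 XOR 10011 = 00000
  pos 5: 11101 XOR 10011 = 01110
  pos 6: 11100 XOR 10011 = 01111
  pos 7: 11111 XOR 10011 = 01100
  pos 8: 11000 XOR 10011 = 01011
  pos 9: 10111 XOR 10011 = 00100
  pos 11: 10000 XOR 10011 = 00011
Remainder = 0110 (nonzero — an error is detected).

0110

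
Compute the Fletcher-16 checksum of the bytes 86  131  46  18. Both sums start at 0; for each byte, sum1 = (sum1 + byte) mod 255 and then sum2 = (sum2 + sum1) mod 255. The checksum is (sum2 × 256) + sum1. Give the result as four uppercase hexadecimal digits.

521A

Running sums (mod 255):
  after byte 0 (86): sum1=86, sum2=86
  after byte 1 (131): sum1=217, sum2=48
  after byte 2 (46): sum1=8, sum2=56
  after byte 3 (18): sum1=26, sum2=82
Checksum = sum2·256 + sum1 = 82·256 + 26 = 21018 = 0x521A.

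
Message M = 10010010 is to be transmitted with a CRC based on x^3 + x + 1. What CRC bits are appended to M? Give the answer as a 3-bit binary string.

100

Append 3 zeros: 10010010000. Divide by 1011 (XOR where the leading bit is 1):
  pos 0: 1001 XOR 1011 = 0010
  pos 2: 1000 XOR 1011 = 0011
  pos 4: 1110 XOR 1011 = 0101
  pos 5: 1010 XOR 1011 = 0001
Remainder (last 3 bits) = 100. This is the CRC / FCS.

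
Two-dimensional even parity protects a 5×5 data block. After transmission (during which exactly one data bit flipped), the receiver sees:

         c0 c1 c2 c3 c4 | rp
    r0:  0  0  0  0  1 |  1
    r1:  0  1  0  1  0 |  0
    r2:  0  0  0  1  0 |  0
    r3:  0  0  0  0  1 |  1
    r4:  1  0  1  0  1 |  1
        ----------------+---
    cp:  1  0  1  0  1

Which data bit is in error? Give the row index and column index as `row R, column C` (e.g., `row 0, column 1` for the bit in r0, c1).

row 2, column 1

Recompute each row's even parity and compare to rp:
  r0: data parity 1, sent rp 1 → ok
  r1: data parity 0, sent rp 0 → ok
  r2: data parity 1, sent rp 0 → mismatch
  r3: data parity 1, sent rp 1 → ok
  r4: data parity 1, sent rp 1 → ok
Recompute each column's even parity and compare to cp:
  c0: data parity 1, sent cp 1 → ok
  c1: data parity 1, sent cp 0 → mismatch
  c2: data parity 1, sent cp 1 → ok
  c3: data parity 0, sent cp 0 → ok
  c4: data parity 1, sent cp 1 → ok
Exactly one row (r2) and one column (c1) fail → the flipped bit is at their intersection.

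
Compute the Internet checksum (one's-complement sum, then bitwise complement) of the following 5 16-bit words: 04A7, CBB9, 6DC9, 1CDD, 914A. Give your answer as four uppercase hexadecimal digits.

One's-complement addition (fold any carry out of bit 15 back into bit 0):
  0x04A7 + 0xCBB9 = 0x0D060
  0xD060 + 0x6DC9 = 0x13E29 → wrap carry → 0x3E2A
  0x3E2A + 0x1CDD = 0x05B07
  0x5B07 + 0x914A = 0x0EC51
One's-complement sum = 0xEC51.
Checksum = ~0xEC51 & 0xFFFF = 0x13AE.

13AE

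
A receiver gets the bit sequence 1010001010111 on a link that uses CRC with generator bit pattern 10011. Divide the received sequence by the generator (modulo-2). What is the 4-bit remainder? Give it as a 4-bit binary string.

Modulo-2 division of 1010001010111 by 10011:
  pos 0: 10100 XOR 10011 = 00111
  pos 2: 11101 XOR 10011 = 01110
  pos 3: 11100 XOR 10011 = 01111
  pos 4: 11111 XOR 10011 = 01100
  pos 5: 11000 XOR 10011 = 01011
  pos 6: 10111 XOR 10011 = 00100
  pos 8: 10011 XOR 10011 = 00000
Remainder = 0000 (zero — the frame passes the CRC check).

0000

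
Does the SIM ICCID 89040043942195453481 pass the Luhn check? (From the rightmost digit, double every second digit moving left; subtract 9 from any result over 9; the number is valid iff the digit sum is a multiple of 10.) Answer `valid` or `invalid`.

invalid

From the right, keep odd positions and double even positions (subtract 9 from any doubled value over 9):
  doubled (positions 2,4,...): 7 6 8 9 4 9 8 0 0 7 → sum 58
  kept (positions 1,3,...): 1 4 5 5 1 4 3 0 4 9 → sum 36
Total = 94.
94 mod 10 = 4, so the number is invalid.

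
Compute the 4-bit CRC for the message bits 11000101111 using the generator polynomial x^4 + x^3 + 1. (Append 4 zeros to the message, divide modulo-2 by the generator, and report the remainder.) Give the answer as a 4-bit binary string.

Append 4 zeros: 110001011110000. Divide by 11001 (XOR where the leading bit is 1):
  pos 0: 11000 XOR 11001 = 00001
  pos 4: 11011 XOR 11001 = 00010
  pos 7: 10110 XOR 11001 = 01111
  pos 8: 11110 XOR 11001 = 00111
  pos 10: 11100 XOR 11001 = 00101
Remainder (last 4 bits) = 0101. This is the CRC / FCS.

0101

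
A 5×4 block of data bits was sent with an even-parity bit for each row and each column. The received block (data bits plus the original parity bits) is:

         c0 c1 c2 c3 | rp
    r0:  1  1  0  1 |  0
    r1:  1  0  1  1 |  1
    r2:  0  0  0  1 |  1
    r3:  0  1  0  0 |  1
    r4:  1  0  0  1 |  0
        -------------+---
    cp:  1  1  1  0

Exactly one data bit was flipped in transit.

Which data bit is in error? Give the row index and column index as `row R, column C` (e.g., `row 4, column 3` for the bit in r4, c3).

row 0, column 1

Recompute each row's even parity and compare to rp:
  r0: data parity 1, sent rp 0 → mismatch
  r1: data parity 1, sent rp 1 → ok
  r2: data parity 1, sent rp 1 → ok
  r3: data parity 1, sent rp 1 → ok
  r4: data parity 0, sent rp 0 → ok
Recompute each column's even parity and compare to cp:
  c0: data parity 1, sent cp 1 → ok
  c1: data parity 0, sent cp 1 → mismatch
  c2: data parity 1, sent cp 1 → ok
  c3: data parity 0, sent cp 0 → ok
Exactly one row (r0) and one column (c1) fail → the flipped bit is at their intersection.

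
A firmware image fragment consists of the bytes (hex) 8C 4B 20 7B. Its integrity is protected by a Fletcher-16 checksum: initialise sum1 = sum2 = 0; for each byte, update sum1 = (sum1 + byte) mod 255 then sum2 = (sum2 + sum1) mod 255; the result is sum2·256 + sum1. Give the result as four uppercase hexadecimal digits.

CF73

Running sums (mod 255):
  after byte 0 (8C): sum1=140, sum2=140
  after byte 1 (4B): sum1=215, sum2=100
  after byte 2 (20): sum1=247, sum2=92
  after byte 3 (7B): sum1=115, sum2=207
Checksum = sum2·256 + sum1 = 207·256 + 115 = 53107 = 0xCF73.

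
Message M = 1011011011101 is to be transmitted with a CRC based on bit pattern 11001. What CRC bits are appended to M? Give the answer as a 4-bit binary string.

Append 4 zeros: 10110110111010000. Divide by 11001 (XOR where the leading bit is 1):
  pos 0: 10110 XOR 11001 = 01111
  pos 1: 11111 XOR 11001 = 00110
  pos 3: 11010 XOR 11001 = 00011
  pos 6: 11111 XOR 11001 = 00110
  pos 8: 11001 XOR 11001 = 00000
Remainder (last 4 bits) = 0000. This is the CRC / FCS.

0000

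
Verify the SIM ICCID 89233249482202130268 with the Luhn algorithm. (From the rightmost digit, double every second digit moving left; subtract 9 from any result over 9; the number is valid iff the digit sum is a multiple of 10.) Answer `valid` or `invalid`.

From the right, keep odd positions and double even positions (subtract 9 from any doubled value over 9):
  doubled (positions 2,4,...): 3 0 2 0 4 8 8 6 4 7 → sum 42
  kept (positions 1,3,...): 8 2 3 2 2 8 9 2 3 9 → sum 48
Total = 90.
90 mod 10 = 0, so the number is valid.

valid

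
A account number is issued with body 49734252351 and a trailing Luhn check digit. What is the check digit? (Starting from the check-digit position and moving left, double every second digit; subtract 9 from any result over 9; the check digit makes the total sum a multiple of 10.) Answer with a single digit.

9

Partial digits right→left: 1 5 3 2 5 2 4 3 7 9 4
Double every second digit counting from the check-digit position (so the 1st, 3rd, 5th, ... of the partial from the right).
  doubled (with −9 where >9): 2 6 1 8 5 8 → sum 30
  kept as-is: 5 2 2 3 9 → sum 21
Total = 30 + 21 = 51.
Check digit = (10 − (51 mod 10)) mod 10 = 9.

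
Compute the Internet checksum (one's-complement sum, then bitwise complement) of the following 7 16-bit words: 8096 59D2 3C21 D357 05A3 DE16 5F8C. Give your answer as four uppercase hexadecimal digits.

One's-complement addition (fold any carry out of bit 15 back into bit 0):
  0x8096 + 0x59D2 = 0x0DA68
  0xDA68 + 0x3C21 = 0x11689 → wrap carry → 0x168A
  0x168A + 0xD357 = 0x0E9E1
  0xE9E1 + 0x05A3 = 0x0EF84
  0xEF84 + 0xDE16 = 0x1CD9A → wrap carry → 0xCD9B
  0xCD9B + 0x5F8C = 0x12D27 → wrap carry → 0x2D28
One's-complement sum = 0x2D28.
Checksum = ~0x2D28 & 0xFFFF = 0xD2D7.

D2D7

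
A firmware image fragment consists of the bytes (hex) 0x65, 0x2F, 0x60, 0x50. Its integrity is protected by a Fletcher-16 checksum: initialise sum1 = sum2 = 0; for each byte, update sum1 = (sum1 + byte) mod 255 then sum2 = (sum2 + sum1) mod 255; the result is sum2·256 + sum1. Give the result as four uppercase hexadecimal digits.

Running sums (mod 255):
  after byte 0 (0x65): sum1=101, sum2=101
  after byte 1 (0x2F): sum1=148, sum2=249
  after byte 2 (0x60): sum1=244, sum2=238
  after byte 3 (0x50): sum1=69, sum2=52
Checksum = sum2·256 + sum1 = 52·256 + 69 = 13381 = 0x3445.

3445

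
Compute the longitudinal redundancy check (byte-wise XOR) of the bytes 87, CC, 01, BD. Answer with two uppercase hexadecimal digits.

XOR the bytes together:
  start with 0x87
  0x87 ⊕ 0xCC = 0x4B
  0x4B ⊕ 0x01 = 0x4A
  0x4A ⊕ 0xBD = 0xF7

F7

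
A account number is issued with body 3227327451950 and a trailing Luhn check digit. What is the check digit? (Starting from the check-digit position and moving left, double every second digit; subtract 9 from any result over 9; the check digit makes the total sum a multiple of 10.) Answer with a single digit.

Partial digits right→left: 0 5 9 1 5 4 7 2 3 7 2 2 3
Double every second digit counting from the check-digit position (so the 1st, 3rd, 5th, ... of the partial from the right).
  doubled (with −9 where >9): 0 9 1 5 6 4 6 → sum 31
  kept as-is: 5 1 4 2 7 2 → sum 21
Total = 31 + 21 = 52.
Check digit = (10 − (52 mod 10)) mod 10 = 8.

8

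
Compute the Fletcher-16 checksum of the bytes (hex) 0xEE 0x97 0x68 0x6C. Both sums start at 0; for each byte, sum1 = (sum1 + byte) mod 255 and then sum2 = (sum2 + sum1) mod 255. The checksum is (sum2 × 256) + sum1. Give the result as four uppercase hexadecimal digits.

BF5B

Running sums (mod 255):
  after byte 0 (0xEE): sum1=238, sum2=238
  after byte 1 (0x97): sum1=134, sum2=117
  after byte 2 (0x68): sum1=238, sum2=100
  after byte 3 (0x6C): sum1=91, sum2=191
Checksum = sum2·256 + sum1 = 191·256 + 91 = 48987 = 0xBF5B.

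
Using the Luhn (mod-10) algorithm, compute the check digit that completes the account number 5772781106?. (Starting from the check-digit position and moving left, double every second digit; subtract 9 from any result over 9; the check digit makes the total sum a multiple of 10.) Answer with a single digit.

Partial digits right→left: 6 0 1 1 8 7 2 7 7 5
Double every second digit counting from the check-digit position (so the 1st, 3rd, 5th, ... of the partial from the right).
  doubled (with −9 where >9): 3 2 7 4 5 → sum 21
  kept as-is: 0 1 7 7 5 → sum 20
Total = 21 + 20 = 41.
Check digit = (10 − (41 mod 10)) mod 10 = 9.

9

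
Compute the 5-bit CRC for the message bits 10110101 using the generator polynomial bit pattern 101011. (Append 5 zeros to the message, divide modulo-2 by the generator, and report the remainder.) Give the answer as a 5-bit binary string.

11001

Append 5 zeros: 1011010100000. Divide by 101011 (XOR where the leading bit is 1):
  pos 0: 101101 XOR 101011 = 000110
  pos 3: 110010 XOR 101011 = 011001
  pos 4: 110010 XOR 101011 = 011001
  pos 5: 110010 XOR 101011 = 011001
  pos 6: 110010 XOR 101011 = 011001
  pos 7: 110010 XOR 101011 = 011001
Remainder (last 5 bits) = 11001. This is the CRC / FCS.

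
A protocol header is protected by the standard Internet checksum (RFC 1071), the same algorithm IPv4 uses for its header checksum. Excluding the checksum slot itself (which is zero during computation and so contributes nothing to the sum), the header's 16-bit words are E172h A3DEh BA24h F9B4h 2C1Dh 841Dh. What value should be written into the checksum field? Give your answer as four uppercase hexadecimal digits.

One's-complement addition (fold any carry out of bit 15 back into bit 0):
  0xE172 + 0xA3DE = 0x18550 → wrap carry → 0x8551
  0x8551 + 0xBA24 = 0x13F75 → wrap carry → 0x3F76
  0x3F76 + 0xF9B4 = 0x1392A → wrap carry → 0x392B
  0x392B + 0x2C1D = 0x06548
  0x6548 + 0x841D = 0x0E965
One's-complement sum = 0xE965.
Checksum = ~0xE965 & 0xFFFF = 0x169A.

169A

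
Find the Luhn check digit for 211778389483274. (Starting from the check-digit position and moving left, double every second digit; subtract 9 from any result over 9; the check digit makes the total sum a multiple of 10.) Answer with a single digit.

7

Partial digits right→left: 4 7 2 3 8 4 9 8 3 8 7 7 1 1 2
Double every second digit counting from the check-digit position (so the 1st, 3rd, 5th, ... of the partial from the right).
  doubled (with −9 where >9): 8 4 7 9 6 5 2 4 → sum 45
  kept as-is: 7 3 4 8 8 7 1 → sum 38
Total = 45 + 38 = 83.
Check digit = (10 − (83 mod 10)) mod 10 = 7.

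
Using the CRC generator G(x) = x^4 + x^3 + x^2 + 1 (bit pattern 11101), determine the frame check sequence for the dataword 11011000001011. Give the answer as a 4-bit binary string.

1000

Append 4 zeros: 110110000010110000. Divide by 11101 (XOR where the leading bit is 1):
  pos 0: 11011 XOR 11101 = 00110
  pos 2: 11000 XOR 11101 = 00101
  pos 4: 10100 XOR 11101 = 01001
  pos 5: 10010 XOR 11101 = 01111
  pos 6: 11111 XOR 11101 = 00010
  pos 9: 10011 XOR 11101 = 01110
  pos 10: 11100 XOR 11101 = 00001
Remainder (last 4 bits) = 1000. This is the CRC / FCS.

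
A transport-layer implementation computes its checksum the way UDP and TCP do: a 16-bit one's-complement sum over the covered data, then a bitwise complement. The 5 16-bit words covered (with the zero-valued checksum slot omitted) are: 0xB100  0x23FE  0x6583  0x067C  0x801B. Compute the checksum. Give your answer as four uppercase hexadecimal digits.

3EE6

One's-complement addition (fold any carry out of bit 15 back into bit 0):
  0xB100 + 0x23FE = 0x0D4FE
  0xD4FE + 0x6583 = 0x13A81 → wrap carry → 0x3A82
  0x3A82 + 0x067C = 0x040FE
  0x40FE + 0x801B = 0x0C119
One's-complement sum = 0xC119.
Checksum = ~0xC119 & 0xFFFF = 0x3EE6.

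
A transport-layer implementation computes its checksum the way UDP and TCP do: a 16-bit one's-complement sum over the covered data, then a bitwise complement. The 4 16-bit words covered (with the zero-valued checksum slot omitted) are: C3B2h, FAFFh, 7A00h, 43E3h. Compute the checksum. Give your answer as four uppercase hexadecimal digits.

One's-complement addition (fold any carry out of bit 15 back into bit 0):
  0xC3B2 + 0xFAFF = 0x1BEB1 → wrap carry → 0xBEB2
  0xBEB2 + 0x7A00 = 0x138B2 → wrap carry → 0x38B3
  0x38B3 + 0x43E3 = 0x07C96
One's-complement sum = 0x7C96.
Checksum = ~0x7C96 & 0xFFFF = 0x8369.

8369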